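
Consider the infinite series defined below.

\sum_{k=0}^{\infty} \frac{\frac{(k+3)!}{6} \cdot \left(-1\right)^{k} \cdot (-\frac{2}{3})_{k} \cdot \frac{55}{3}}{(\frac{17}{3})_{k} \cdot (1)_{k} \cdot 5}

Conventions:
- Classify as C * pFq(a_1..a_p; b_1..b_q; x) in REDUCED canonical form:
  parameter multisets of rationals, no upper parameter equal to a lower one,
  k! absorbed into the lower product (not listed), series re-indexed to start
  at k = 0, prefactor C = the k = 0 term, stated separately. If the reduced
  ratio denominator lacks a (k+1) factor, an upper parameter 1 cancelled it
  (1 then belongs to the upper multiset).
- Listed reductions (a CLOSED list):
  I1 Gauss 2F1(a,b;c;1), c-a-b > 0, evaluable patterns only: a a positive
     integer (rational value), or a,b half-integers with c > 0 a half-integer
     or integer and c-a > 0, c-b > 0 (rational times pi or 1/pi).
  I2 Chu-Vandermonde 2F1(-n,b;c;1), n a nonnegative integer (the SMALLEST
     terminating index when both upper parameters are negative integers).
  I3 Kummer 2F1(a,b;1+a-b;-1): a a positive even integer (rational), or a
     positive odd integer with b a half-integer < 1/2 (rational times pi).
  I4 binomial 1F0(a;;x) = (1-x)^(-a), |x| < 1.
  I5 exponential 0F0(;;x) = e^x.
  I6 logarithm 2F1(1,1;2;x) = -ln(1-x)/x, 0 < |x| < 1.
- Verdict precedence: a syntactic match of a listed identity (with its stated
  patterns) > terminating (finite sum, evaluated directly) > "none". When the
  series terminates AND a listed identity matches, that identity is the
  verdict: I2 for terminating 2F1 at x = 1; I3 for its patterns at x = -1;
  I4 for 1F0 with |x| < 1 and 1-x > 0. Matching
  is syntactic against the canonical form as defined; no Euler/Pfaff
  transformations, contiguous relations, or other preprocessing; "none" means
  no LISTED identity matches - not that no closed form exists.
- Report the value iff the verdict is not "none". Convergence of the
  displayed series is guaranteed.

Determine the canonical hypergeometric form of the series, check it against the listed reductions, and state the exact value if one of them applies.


Key observation: x = -1 and the factorial ratio (C = 11/3) (k+a-1)!/(a-1)! is a rising factorial (a)_k.
Step ratio: r(k) = -1 * (k-\frac{2}{3}) (k+4) / [(k+\frac{17}{3}) (k+1)] - rational in k, leading ratio -1; with t_0 = \frac{11}{3}, classification follows.

The series (x = -1) is 2F1: upper {-\frac{2}{3}, 4}, lower {\frac{17}{3}}, prefactor \frac{11}{3}. Verdict: the Kummer evaluation I3 fires (x = -1; c = \frac{17}{3} equals 1+a-b for upper {-\frac{2}{3}, 4}: listed pattern). Value: \frac{847}{162}.


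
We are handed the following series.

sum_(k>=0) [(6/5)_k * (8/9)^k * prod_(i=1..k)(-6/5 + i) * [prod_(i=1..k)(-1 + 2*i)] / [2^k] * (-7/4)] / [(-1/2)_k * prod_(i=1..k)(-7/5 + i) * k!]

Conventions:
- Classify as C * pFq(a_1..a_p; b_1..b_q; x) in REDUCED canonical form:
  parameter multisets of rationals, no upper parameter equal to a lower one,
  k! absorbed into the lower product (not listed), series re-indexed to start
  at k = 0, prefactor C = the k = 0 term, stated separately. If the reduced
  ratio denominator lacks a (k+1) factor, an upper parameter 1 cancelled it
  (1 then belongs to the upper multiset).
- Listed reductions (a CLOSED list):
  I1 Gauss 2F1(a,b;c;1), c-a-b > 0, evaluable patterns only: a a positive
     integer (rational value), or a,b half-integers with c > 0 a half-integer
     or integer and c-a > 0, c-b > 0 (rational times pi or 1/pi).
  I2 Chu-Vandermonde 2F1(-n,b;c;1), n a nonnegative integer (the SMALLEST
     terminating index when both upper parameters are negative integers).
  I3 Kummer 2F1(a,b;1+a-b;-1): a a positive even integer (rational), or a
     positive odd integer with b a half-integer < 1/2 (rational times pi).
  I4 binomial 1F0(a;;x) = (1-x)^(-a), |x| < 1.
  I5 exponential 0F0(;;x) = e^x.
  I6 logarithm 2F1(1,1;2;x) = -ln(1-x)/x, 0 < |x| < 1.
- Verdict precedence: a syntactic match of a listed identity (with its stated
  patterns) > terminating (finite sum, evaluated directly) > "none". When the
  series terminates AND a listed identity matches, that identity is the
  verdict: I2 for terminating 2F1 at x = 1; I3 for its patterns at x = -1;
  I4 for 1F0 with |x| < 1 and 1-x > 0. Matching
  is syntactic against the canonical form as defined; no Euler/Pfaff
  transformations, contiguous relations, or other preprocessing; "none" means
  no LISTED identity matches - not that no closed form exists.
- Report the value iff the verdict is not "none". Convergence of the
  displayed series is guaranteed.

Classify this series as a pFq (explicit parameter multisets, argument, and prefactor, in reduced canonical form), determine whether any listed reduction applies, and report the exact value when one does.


Prefactor -7/4, argument 8/9: 3F2 with upper {-1/5, 1/2, 6/5} over lower {-1/2, -2/5}. Verdict: none. No listed pattern accepts 3F2(-1/5, 1/2, 6/5; -1/2, -2/5; 8/9).

Key step: from the first term -7/4: the running product (C = -7/4, x = 8/9) telescopes to a rising factorial.
Term ratio: r(k) = (8/9) * (k-1/5) (k+1/2) (k+6/5) / [(k-1/2) (k-2/5) (k+1)] ; factor over Q: parameters, x = (8/9), and C = -7/4.


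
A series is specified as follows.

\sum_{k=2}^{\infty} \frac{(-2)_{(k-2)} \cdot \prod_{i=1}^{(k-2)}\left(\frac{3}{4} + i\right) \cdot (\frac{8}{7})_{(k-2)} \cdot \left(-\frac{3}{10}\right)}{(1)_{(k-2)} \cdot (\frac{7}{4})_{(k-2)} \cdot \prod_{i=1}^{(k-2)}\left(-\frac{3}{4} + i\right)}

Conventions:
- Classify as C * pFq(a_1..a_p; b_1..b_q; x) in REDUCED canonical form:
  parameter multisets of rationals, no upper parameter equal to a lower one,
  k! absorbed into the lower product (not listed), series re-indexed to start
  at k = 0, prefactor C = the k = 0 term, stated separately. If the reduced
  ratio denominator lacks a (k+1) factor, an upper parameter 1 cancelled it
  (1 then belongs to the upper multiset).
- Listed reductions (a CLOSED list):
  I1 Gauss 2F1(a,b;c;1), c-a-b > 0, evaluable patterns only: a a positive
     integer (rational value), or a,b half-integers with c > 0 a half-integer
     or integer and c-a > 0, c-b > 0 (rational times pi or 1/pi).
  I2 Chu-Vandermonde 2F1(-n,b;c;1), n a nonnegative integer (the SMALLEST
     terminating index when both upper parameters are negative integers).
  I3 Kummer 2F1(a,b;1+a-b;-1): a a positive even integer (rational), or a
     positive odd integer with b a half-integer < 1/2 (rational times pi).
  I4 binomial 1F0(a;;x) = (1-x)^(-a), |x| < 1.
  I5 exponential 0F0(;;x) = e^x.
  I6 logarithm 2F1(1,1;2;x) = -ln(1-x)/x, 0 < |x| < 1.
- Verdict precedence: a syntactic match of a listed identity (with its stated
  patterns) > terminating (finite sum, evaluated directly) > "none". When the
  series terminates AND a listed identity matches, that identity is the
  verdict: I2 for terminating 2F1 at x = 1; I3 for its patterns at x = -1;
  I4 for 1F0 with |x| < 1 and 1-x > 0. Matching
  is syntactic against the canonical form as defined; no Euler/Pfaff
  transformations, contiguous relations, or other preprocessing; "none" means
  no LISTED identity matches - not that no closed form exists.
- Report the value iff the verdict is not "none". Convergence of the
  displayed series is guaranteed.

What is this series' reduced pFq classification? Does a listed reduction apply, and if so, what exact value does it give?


Structural cue: from the first term -\frac{3}{10}: the parameter 7/4 appears in both the upper and lower lists and cancels.
Ratio: r(k) = 1 * (k-2) (k+\frac{8}{7}) / [(k+\frac{1}{4}) (k+1)] - rational in k, leading ratio 1; with t_0 = -\frac{3}{10}, classification follows.

Classification (C = -\frac{3}{10}): 2F1 with upper {-2, \frac{8}{7}}, lower {\frac{1}{4}}, argument x = 1. Verdict: Vandermonde's identity (I2) matches (terminating 2F1 at x = 1 with n = 2, b = 8/7, c = \frac{1}{4}). Sum: \frac{9}{98}.


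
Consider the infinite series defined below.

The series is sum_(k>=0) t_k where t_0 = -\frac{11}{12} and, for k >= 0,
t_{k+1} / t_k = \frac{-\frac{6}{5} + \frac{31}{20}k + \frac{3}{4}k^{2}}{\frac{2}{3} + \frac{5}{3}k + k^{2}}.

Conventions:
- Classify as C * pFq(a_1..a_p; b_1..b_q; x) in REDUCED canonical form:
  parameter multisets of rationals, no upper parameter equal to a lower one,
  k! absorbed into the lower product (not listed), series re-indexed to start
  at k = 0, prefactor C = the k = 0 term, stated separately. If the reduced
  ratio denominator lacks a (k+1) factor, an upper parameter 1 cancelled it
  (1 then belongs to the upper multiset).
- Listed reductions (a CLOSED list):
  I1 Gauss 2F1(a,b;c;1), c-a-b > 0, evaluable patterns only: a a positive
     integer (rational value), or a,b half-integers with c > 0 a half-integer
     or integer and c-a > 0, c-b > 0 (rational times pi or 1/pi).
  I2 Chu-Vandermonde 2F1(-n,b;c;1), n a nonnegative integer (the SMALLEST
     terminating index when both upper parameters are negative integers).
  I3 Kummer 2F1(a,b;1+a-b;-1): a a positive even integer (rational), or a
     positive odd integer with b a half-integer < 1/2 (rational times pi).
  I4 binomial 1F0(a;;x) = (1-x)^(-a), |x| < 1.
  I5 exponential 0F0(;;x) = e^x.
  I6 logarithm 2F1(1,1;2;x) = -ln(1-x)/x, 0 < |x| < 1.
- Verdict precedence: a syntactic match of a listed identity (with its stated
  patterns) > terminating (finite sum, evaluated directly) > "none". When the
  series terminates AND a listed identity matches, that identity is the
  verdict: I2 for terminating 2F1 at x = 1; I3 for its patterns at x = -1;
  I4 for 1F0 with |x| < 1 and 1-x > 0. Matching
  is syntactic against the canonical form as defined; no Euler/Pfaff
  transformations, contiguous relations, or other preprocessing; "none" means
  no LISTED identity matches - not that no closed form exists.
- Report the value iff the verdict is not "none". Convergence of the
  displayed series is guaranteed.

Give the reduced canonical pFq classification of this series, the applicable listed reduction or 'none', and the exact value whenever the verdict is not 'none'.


First insight: with t_0 = -\frac{11}{12}, factor the ratio over Q (C = -11/12, x = 3/4): negated roots = parameters.
Adjacent-term ratio: r(k) = \frac{3}{4} * (k-\frac{3}{5}) (k+\frac{8}{3}) / [(k+\frac{2}{3}) (k+1)] - rational in k. x = \frac{3}{4}; t_0 = -\frac{11}{12}; negate the roots.

Classification (C = -\frac{11}{12}): 2F1 with upper {-\frac{3}{5}, \frac{8}{3}}, lower {\frac{2}{3}}, argument x = \frac{3}{4}. Verdict: none (x = \frac{3}{4}): each listed identity misses the multisets {-\frac{3}{5}, \frac{8}{3}} ; {\frac{2}{3}}.


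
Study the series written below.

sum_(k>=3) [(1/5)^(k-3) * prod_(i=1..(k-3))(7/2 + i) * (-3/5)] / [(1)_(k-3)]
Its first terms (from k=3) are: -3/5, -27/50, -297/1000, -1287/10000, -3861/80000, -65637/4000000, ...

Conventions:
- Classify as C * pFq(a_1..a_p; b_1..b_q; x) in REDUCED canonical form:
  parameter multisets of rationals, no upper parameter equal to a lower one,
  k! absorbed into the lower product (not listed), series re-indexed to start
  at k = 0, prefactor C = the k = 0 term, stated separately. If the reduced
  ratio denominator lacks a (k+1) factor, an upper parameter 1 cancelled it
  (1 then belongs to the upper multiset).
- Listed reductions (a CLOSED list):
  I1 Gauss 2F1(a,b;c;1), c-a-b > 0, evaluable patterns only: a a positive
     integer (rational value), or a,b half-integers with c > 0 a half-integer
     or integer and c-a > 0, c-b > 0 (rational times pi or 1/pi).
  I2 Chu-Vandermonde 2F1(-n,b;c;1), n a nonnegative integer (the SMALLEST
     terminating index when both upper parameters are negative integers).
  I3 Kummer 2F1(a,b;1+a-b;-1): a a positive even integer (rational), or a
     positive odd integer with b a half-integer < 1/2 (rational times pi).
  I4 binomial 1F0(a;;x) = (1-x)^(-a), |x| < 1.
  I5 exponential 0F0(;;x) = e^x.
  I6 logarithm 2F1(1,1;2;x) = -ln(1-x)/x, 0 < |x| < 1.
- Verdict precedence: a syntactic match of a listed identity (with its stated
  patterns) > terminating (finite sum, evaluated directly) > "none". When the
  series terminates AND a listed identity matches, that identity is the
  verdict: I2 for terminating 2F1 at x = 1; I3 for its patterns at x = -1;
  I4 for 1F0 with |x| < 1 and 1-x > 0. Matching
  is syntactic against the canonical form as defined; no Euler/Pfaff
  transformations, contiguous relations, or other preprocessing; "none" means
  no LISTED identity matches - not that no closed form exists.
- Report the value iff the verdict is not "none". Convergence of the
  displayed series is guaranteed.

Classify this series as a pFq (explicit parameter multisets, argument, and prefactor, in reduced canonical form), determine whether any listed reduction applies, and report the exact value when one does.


Reduced: x = 1/5, 1F0, upper = {9/2}, lower = {-}, C = -3/5. Verdict at x = 1/5: the I4 binomial reduction matches (the 1F0 binomial series: exponent -9/2, x = 1/5). Its exact value is (-3/5) * (4/5)^(-9/2).

Key step: t_0 = -3/5 here, and (1)_k (prefactor -3/5) is k! itself.
Term ratio: r(k) = (1/5) * (k+9/2) / [(k+1)] ; factor over Q: parameters, x = (1/5), and C = -3/5.


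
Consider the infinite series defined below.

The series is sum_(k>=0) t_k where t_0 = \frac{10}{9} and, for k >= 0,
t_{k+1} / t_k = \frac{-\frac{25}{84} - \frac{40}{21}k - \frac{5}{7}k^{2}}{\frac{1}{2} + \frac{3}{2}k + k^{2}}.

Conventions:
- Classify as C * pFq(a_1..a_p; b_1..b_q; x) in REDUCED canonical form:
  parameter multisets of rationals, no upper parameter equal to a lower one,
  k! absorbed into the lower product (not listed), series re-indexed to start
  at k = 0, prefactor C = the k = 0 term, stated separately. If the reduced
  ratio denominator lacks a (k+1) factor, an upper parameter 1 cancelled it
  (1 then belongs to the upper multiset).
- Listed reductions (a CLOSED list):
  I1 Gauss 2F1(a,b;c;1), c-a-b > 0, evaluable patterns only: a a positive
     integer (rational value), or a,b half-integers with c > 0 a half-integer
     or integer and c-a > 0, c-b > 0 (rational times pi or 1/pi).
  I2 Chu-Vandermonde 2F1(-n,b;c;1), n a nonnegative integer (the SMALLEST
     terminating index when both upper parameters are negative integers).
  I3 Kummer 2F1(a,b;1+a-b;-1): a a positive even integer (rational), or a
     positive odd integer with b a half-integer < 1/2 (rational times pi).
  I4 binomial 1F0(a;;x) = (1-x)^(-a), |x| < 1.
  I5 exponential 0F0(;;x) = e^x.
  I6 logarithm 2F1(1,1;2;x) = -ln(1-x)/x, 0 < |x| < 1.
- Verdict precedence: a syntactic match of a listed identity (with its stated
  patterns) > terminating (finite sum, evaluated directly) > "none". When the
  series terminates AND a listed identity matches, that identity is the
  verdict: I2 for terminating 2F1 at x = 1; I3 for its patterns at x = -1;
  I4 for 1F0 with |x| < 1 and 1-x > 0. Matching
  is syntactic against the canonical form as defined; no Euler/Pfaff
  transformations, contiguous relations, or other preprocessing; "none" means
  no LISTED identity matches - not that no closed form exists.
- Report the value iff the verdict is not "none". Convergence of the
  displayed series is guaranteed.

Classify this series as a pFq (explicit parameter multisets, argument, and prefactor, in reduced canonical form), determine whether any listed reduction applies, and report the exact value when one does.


This is \frac{10}{9} * 2F1(\frac{1}{6}, \frac{5}{2}; \frac{1}{2}; -\frac{5}{7}) in reduced canonical form. Verdict: no listed reduction: x = -\frac{5}{7} and upper {\frac{1}{6}, \frac{5}{2}} fail every I1-I6 pattern.

The tell: t_0 being \frac{10}{9}, factor the ratio over Q (C = 10/9, x = -5/7): negated roots = parameters.
Ratio: r(k) = -\frac{5}{7} * (k+\frac{1}{6}) (k+\frac{5}{2}) / [(k+\frac{1}{2}) (k+1)] - rational in k. x = -\frac{5}{7}; t_0 = \frac{10}{9}; negate the roots.


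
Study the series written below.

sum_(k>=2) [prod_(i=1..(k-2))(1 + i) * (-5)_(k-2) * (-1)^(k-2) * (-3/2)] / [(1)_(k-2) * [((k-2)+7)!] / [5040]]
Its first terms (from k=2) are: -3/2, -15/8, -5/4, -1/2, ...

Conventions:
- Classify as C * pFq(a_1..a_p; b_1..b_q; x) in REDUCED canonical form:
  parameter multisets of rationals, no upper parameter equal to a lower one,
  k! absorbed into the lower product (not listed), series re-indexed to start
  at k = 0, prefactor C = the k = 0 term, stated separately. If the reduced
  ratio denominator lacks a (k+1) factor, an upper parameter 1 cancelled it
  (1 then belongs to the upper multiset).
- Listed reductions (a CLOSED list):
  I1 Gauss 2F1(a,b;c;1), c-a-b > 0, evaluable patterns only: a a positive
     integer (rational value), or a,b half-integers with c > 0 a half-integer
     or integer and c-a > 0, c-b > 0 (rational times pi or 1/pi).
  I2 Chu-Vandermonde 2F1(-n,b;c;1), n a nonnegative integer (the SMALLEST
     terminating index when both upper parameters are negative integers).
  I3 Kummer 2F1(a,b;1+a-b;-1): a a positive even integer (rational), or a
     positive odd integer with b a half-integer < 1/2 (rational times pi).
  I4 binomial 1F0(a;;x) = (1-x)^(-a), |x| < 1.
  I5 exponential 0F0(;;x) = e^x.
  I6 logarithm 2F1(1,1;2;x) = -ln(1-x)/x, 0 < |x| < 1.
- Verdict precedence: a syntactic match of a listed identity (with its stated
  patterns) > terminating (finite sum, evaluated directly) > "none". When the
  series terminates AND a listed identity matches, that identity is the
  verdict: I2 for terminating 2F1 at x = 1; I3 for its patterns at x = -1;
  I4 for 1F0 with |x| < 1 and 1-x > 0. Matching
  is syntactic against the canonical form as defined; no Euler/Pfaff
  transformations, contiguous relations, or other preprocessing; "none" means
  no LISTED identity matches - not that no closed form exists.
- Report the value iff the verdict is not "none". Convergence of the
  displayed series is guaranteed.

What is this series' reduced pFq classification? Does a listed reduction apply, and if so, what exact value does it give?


With C = -3/2: the canonical form is 2F1(-5, 2; 8; -1). Verdict: the Kummer evaluation I3 fires (x = -1; c = 8 equals 1+a-b for upper {-5, 2}: listed pattern). Hence: -21/4.

First insight: t_0 being -3/2, the denominator's factorial ratio (prefactor -3/2) is a lower Pochhammer.
Ratio: r(k) = (-1) * (k-5) (k+2) / [(k+8) (k+1)] ; factor over Q: parameters, x = (-1), and C = -3/2.


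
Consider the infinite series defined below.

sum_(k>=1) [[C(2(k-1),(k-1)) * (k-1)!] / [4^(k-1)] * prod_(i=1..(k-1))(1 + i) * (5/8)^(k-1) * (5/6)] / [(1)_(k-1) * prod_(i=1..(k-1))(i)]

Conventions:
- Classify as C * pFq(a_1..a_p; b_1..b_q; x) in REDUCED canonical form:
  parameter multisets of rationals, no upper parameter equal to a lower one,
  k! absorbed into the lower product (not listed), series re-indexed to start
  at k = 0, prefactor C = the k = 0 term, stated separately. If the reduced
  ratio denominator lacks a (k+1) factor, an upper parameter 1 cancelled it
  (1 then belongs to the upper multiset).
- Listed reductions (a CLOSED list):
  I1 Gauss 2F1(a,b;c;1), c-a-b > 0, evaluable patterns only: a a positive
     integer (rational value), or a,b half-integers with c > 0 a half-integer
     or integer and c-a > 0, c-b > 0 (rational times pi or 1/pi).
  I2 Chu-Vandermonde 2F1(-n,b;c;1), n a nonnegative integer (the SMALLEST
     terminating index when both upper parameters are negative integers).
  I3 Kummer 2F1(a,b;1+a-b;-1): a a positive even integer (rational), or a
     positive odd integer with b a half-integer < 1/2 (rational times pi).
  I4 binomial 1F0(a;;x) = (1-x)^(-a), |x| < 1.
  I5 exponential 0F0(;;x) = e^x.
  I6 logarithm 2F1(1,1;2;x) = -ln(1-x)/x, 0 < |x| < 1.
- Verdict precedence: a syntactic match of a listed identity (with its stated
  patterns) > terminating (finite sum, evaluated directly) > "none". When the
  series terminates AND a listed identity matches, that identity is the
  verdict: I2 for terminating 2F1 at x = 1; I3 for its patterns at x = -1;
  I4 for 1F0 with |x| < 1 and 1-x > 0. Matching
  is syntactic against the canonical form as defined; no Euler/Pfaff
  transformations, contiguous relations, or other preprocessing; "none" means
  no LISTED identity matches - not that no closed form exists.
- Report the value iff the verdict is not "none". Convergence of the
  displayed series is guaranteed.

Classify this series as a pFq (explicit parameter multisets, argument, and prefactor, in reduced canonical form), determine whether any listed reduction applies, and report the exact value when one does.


Prefactor 5/6, argument 5/8: 2F1 with upper {1/2, 2} over lower {1}. Verdict: none - this 2F1 at x = 5/8 matches no listed pattern, and upper {1/2, 2} holds no stopper.

First insight: with t_0 = 5/6, C(2k,k) (prefactor 5/6) equals 4^k (1/2)_k / k!.
Ratio: r(k) = (5/8) * (k+1/2) (k+2) / [(k+1) (k+1)] ; factor over Q: parameters, x = (5/8), and C = 5/6.


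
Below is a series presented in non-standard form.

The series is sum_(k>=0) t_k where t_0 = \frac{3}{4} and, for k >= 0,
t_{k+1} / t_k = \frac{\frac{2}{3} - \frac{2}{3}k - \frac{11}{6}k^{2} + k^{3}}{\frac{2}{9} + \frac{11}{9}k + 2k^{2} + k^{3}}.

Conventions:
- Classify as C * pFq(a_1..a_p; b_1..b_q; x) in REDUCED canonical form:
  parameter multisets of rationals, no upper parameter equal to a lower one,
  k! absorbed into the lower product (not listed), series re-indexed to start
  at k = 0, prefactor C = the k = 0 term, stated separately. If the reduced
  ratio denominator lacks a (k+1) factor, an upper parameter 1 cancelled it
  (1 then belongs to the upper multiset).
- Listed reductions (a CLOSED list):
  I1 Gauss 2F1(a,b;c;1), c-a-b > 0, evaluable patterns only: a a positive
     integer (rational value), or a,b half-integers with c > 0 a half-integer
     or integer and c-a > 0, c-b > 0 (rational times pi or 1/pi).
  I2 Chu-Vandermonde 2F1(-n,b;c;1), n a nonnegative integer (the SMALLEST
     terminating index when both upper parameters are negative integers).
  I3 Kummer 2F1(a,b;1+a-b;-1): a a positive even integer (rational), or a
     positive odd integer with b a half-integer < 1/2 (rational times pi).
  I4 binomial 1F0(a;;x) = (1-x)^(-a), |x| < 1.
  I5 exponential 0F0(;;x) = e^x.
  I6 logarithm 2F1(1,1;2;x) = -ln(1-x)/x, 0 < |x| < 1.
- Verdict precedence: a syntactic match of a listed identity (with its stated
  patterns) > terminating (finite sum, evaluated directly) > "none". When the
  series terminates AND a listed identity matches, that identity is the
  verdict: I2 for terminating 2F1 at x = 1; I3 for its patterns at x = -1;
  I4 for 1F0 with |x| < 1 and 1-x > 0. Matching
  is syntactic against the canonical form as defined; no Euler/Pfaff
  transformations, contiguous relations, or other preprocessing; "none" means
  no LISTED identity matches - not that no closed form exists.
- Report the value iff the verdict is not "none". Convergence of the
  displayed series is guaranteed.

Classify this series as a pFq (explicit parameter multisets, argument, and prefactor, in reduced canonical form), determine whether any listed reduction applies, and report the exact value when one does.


Classification (C = \frac{3}{4}): 2F1 with upper {-2, -\frac{1}{2}}, lower {\frac{1}{3}}, argument x = 1. Verdict: Vandermonde's identity (I2) applies (terminating 2F1 at x = 1 with n = 2, b = -1/2, c = \frac{1}{3}). Exact value: \frac{165}{64}.

The tell: from the first term \frac{3}{4}: factor the ratio over Q (C = 3/4, x = 1): negated roots = parameters.
Term ratio: r(k) = 1 * (k-2) (k-\frac{1}{2}) / [(k+\frac{1}{3}) (k+1)] - poly over poly, x = 1 from leading terms; C = \frac{3}{4} at k = 0.


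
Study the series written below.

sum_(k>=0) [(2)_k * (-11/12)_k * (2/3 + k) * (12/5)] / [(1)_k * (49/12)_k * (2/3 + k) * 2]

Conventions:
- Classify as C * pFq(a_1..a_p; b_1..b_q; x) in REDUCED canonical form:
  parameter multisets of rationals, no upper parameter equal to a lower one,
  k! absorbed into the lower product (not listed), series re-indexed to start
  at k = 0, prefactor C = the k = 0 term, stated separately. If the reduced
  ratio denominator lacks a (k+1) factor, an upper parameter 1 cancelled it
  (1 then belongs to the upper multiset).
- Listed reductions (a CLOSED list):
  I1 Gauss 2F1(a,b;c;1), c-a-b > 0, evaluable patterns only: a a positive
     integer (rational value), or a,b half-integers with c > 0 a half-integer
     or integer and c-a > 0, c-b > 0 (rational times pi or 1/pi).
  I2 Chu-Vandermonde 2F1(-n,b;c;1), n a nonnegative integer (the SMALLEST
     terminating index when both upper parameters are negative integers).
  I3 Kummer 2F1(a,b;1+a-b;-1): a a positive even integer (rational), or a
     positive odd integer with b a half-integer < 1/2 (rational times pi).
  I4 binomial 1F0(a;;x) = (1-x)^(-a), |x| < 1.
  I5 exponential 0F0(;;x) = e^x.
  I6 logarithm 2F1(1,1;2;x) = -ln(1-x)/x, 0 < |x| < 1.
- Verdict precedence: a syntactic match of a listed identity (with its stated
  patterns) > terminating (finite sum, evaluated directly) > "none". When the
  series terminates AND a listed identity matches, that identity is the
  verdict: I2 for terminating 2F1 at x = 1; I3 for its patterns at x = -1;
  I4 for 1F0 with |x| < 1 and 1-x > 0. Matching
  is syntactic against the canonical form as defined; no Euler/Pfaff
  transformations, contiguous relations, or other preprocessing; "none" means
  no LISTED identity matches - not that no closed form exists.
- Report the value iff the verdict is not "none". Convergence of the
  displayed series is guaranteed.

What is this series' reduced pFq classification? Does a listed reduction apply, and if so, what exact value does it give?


Key observation: x = 1 and k + 2/3 divides numerator and denominator alike; prefactor 6/5 after cancelling.
Step ratio: r(k) = 1 * (k-11/12) (k+2) / [(k+49/12) (k+1)] - rational in k. x = 1; t_0 = 6/5; negate the roots.

Classification (C = 6/5): 2F1 with upper {-11/12, 2}, lower {49/12}, argument x = 1. Verdict: Gauss (I1, integer-parameter pattern) matches (x = 1: the Gamma ratio telescopes since c-a-b = 3 > 0 and a = 2 in Z>0). Value: 185/288.


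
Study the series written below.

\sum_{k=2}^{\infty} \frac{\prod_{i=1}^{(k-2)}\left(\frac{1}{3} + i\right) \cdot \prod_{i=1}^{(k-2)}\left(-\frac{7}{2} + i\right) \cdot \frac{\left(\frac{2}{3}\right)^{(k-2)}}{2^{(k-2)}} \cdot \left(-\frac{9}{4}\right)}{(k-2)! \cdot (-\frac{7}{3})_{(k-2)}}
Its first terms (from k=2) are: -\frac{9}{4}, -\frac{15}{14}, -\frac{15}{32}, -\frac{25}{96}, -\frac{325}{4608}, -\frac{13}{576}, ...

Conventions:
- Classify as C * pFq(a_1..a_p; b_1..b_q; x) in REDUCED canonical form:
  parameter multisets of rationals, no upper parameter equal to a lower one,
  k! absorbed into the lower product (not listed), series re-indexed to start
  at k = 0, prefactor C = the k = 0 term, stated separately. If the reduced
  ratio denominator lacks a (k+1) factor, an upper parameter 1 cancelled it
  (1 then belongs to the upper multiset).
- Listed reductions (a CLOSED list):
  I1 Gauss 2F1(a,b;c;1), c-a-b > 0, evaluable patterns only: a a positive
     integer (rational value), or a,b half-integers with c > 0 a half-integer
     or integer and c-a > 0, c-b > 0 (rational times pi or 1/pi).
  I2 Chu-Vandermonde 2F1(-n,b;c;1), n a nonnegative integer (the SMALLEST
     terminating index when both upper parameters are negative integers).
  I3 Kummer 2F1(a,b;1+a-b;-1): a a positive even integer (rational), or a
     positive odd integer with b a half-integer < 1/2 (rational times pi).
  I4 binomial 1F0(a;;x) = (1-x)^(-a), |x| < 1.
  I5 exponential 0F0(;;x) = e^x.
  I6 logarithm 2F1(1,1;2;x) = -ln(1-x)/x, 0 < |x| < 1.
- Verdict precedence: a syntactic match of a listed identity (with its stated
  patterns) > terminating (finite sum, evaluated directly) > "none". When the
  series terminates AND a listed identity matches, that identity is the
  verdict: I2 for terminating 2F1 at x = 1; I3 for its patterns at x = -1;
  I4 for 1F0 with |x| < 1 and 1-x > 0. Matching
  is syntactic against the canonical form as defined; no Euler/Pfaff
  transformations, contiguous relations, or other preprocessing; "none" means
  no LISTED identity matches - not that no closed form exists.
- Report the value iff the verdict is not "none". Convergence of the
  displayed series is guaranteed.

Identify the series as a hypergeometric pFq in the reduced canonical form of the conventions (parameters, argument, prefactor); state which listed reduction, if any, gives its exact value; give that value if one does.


First insight: from the first term -\frac{9}{4}: the two k-th powers (prefactor -9/4) combine into one argument.
Ratio: r(k) = \frac{1}{3} * (k-\frac{5}{2}) (k+\frac{4}{3}) / [(k-\frac{7}{3}) (k+1)] - rational in k. x = \frac{1}{3}; t_0 = -\frac{9}{4}; negate the roots.

x = \frac{1}{3} here; the reduced form reads 2F1, upper {-\frac{5}{2}, \frac{4}{3}}, lower {-\frac{7}{3}}, C = -\frac{9}{4}. Verdict: none - at argument \frac{1}{3} the multisets {-\frac{5}{2}, \frac{4}{3}} ; {-\frac{7}{3}} match no listed identity.


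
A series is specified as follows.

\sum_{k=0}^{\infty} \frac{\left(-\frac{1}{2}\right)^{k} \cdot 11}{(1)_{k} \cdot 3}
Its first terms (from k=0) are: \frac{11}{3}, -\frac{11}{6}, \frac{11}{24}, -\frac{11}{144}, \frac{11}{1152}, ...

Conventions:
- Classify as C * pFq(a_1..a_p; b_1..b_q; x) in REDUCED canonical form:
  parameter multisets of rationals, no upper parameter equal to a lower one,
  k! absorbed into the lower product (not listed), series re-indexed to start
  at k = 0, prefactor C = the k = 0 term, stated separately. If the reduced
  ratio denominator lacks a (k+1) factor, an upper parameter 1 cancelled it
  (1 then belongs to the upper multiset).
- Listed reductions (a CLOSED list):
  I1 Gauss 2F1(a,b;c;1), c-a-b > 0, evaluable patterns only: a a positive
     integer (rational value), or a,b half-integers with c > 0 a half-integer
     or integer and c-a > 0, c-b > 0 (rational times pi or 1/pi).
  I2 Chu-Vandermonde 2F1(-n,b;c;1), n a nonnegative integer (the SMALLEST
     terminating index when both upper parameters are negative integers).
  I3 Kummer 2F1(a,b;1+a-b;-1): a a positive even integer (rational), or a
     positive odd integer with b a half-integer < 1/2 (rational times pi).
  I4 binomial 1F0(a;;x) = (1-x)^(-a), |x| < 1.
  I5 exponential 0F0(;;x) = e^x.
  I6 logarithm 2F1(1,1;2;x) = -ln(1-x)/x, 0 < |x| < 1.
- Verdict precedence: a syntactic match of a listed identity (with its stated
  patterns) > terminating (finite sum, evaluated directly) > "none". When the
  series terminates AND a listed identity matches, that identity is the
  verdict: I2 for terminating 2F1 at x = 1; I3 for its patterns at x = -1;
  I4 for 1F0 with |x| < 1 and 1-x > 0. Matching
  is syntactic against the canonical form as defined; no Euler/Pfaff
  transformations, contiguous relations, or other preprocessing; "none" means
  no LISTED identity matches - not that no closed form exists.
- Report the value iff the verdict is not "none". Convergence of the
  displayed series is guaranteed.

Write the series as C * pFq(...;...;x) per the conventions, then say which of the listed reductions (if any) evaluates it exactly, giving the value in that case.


With C = \frac{11}{3}: the canonical form is 0F0(-; -; -\frac{1}{2}). Verdict: the I5 exponential reduction matches (the 0F0 exponential series at x = -\frac{1}{2}). Exact value: \frac{11}{3} \cdot e^{-\frac{1}{2}}.

The tell: from the first term \frac{11}{3}: (1)_k (prefactor 11/3) is k! itself.
Ratio: r(k) = -\frac{1}{2} * 1 / [(k+1)] ; factor over Q: parameters, x = -\frac{1}{2}, and C = \frac{11}{3}.


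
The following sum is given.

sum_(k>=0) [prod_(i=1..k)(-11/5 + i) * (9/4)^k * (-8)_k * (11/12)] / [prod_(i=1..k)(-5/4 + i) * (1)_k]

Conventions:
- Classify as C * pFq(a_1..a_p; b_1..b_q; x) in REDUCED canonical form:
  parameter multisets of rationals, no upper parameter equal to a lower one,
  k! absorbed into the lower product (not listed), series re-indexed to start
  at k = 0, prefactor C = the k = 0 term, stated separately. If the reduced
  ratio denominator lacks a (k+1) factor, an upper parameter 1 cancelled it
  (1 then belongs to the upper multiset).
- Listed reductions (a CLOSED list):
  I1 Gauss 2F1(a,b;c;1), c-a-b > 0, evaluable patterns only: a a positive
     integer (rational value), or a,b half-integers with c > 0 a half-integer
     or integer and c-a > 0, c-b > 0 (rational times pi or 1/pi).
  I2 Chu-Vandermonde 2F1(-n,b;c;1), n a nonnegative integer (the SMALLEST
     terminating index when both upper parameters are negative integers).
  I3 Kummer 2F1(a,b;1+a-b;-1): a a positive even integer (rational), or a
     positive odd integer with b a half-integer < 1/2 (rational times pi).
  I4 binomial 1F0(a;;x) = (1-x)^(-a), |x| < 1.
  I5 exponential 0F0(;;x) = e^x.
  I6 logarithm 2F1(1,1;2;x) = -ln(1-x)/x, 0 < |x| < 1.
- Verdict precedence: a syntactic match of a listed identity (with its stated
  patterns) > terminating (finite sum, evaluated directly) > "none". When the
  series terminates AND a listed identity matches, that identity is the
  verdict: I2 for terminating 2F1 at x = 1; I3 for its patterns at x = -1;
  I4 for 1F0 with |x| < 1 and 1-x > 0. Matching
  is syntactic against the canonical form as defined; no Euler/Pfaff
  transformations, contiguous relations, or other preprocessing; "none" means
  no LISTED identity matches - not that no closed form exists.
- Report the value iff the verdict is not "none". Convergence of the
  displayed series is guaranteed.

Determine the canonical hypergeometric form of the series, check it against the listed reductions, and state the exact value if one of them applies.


Prefactor 11/12, argument 9/4: 2F1 with upper {-8, -6/5} over lower {-1/4}. Verdict: terminating - the sum ends at index 8 because -8 is a negative integer; exact evaluation follows. Exact value: -74182098439/539062500.

Key step: with t_0 = 11/12, the running product (prefactor 11/12) telescopes to a rising factorial.
Term ratio: r(k) = (9/4) * (k-8) (k-6/5) / [(k-1/4) (k+1)] - rational in k. x = (9/4); t_0 = 11/12; negate the roots.


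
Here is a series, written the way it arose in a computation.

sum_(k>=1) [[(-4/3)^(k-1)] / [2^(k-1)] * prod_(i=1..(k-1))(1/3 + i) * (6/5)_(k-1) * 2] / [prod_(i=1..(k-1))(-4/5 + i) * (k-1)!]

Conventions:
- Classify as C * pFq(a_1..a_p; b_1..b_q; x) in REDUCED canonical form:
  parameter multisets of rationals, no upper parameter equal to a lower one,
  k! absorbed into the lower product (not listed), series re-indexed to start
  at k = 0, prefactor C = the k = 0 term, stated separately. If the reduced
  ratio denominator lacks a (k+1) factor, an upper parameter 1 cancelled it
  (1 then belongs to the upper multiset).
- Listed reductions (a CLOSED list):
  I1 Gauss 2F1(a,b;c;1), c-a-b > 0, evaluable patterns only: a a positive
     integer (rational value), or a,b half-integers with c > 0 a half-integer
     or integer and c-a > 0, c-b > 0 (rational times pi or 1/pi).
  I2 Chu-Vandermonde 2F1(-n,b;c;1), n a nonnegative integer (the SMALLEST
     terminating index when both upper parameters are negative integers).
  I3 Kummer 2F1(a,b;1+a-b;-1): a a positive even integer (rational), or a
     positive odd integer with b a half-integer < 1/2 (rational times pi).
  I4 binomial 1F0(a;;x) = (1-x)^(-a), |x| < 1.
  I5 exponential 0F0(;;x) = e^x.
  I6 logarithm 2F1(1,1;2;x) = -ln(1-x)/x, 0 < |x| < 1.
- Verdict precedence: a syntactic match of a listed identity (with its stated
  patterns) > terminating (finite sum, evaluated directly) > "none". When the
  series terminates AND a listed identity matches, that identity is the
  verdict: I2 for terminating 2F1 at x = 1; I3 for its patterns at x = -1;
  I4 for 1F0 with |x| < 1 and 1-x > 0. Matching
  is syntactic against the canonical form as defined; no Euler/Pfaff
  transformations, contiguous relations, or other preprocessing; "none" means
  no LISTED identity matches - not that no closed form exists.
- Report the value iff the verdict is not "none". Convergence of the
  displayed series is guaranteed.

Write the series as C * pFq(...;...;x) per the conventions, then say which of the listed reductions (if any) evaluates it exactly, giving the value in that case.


With C = 2: the canonical form is 2F1(6/5, 4/3; 1/5; -2/3). Verdict: none here - no I1-I6 shape fits x = -2/3 with lower {1/5}.

First insight: t_0 being 2, the lower running product (C = 2, x = -2/3) is a rising factorial.
Step ratio: r(k) = (-2/3) * (k+6/5) (k+4/3) / [(k+1/5) (k+1)] - rational; roots negated = parameters, x = (-2/3), C = 2.


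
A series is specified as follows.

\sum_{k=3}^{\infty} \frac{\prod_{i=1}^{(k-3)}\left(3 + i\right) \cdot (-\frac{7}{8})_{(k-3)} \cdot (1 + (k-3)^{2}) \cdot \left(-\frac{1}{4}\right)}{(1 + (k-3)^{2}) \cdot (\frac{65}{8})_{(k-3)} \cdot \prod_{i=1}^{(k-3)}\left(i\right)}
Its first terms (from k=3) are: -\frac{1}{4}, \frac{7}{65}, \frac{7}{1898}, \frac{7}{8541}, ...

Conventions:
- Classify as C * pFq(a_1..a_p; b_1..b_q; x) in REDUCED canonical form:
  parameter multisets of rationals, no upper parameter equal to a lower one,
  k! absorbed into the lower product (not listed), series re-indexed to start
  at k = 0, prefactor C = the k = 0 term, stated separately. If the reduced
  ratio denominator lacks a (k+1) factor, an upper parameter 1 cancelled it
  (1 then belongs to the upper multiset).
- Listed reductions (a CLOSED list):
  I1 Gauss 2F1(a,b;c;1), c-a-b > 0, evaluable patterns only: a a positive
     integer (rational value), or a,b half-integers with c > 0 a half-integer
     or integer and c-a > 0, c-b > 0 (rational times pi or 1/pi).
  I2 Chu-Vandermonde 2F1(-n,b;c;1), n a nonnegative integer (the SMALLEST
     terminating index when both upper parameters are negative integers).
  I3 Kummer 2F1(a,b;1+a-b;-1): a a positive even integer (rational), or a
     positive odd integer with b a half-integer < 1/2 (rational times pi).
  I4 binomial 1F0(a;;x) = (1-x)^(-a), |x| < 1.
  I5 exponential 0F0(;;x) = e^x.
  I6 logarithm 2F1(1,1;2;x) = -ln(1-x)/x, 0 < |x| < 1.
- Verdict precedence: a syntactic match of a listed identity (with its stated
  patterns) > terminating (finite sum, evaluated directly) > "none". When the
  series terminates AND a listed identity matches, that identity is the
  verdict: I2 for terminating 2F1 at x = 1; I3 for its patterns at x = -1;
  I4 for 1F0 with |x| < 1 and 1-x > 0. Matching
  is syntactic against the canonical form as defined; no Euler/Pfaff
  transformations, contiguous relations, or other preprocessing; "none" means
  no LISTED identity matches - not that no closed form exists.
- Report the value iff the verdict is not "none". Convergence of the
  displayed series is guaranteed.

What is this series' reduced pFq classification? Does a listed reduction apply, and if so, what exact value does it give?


Canonical form: C = -\frac{1}{4} times 2F1 with upper {-\frac{7}{8}, 4}, lower {\frac{65}{8}}, x = 1. Verdict at x = 1: Gauss's theorem (I1) matches (x = 1: the Gamma ratio telescopes since c-a-b = 5 > 0 and a = 4 in Z>0). Hence: -\frac{179949}{1310720}.

Key observation: t_0 being -\frac{1}{4}, the running product (C = -1/4) telescopes to a rising factorial.
Adjacent-term ratio: r(k) = 1 * (k-\frac{7}{8}) (k+4) / [(k+\frac{65}{8}) (k+1)] - rational in k, leading ratio 1; with t_0 = -\frac{1}{4}, classification follows.


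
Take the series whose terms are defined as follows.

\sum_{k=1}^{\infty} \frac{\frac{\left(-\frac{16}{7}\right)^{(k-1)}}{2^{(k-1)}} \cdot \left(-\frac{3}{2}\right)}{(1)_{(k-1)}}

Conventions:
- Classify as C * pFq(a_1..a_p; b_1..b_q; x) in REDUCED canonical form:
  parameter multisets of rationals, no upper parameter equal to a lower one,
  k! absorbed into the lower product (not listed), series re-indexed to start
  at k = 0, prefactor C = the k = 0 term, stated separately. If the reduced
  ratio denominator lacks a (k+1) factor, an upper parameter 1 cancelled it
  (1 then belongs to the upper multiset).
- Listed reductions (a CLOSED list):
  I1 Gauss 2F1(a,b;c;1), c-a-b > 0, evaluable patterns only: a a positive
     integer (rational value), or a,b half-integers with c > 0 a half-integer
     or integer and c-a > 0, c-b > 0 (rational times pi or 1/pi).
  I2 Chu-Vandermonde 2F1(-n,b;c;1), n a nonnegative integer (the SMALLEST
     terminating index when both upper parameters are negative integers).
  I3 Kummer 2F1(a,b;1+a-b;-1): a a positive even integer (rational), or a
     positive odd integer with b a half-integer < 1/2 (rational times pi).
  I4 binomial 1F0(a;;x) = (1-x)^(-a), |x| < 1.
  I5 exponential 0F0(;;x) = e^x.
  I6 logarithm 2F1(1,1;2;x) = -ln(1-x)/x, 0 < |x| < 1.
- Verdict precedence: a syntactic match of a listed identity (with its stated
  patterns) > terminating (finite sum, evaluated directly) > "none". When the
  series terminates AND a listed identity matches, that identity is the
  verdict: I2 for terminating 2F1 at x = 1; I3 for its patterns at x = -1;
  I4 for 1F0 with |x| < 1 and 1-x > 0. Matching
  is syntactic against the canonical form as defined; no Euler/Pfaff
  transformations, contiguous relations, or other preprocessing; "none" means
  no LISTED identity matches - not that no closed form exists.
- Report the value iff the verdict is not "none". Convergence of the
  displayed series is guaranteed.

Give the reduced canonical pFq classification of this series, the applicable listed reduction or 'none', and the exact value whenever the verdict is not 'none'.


Classification (C = -\frac{3}{2}): 0F0 with upper {-}, lower {-}, argument x = -\frac{8}{7}. Verdict: exponential (I5) matches (the 0F0 exponential series at x = -\frac{8}{7}). Hence: \left(-\frac{3}{2}\right) \cdot e^{-\frac{8}{7}}.

Structural cue: x = -\frac{8}{7} and the two k-th powers (prefactor -3/2) combine into one argument.
Step ratio: r(k) = -\frac{8}{7} * 1 / [(k+1)] - rational; roots negated = parameters, x = -\frac{8}{7}, C = -\frac{3}{2}.
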